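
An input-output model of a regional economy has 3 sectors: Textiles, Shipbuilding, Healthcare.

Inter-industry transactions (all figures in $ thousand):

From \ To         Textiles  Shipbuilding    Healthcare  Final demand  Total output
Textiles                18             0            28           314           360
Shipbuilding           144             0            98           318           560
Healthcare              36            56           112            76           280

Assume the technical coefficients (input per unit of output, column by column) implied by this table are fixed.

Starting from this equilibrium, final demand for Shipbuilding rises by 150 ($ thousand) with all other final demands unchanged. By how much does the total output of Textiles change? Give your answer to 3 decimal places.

Technical coefficients a_ij = z_ij / X_j:
  a_11 = 18/360 = 0.05, a_21 = 144/360 = 0.40, a_31 = 36/360 = 0.10
  a_12 = 0/560 = 0.00, a_22 = 0/560 = 0.00, a_32 = 56/560 = 0.10
  a_13 = 28/280 = 0.10, a_23 = 98/280 = 0.35, a_33 = 112/280 = 0.40
I − A =
  [   0.95     0.00    -0.10]
  [  -0.40     1.00    -0.35]
  [  -0.10    -0.10     0.60]
Cofactors of I−A, C_ij = (−1)^(i+j)·(minor ij) (rows/columns in the sector order above):
  C_11 = (1.00)(0.60) − (-0.35)(-0.10) = 0.5650
  C_12 = −[(-0.40)(0.60) − (-0.35)(-0.10)] = 0.2750
  C_13 = (-0.40)(-0.10) − (1.00)(-0.10) = 0.1400
  C_21 = −[(0.00)(0.60) − (-0.10)(-0.10)] = 0.0100
  C_22 = (0.95)(0.60) − (-0.10)(-0.10) = 0.5600
  C_23 = −[(0.95)(-0.10) − (0.00)(-0.10)] = 0.0950
  C_31 = (0.00)(-0.35) − (-0.10)(1.00) = 0.1000
  C_32 = −[(0.95)(-0.35) − (-0.10)(-0.40)] = 0.3725
  C_33 = (0.95)(1.00) − (0.00)(-0.40) = 0.9500
det(I−A) = Σ_j (I−A)_1j·C_1j = (0.95)(0.5650) + (0.00)(0.2750) + (-0.10)(0.1400) = 0.52275
adj(I−A) = Cᵀ =
  [ 0.5650   0.0100   0.1000]
  [ 0.2750   0.5600   0.3725]
  [ 0.1400   0.0950   0.9500]
(I − A)⁻¹ = adj(I−A) / det(I−A) ≈
  [   1.0808     0.0191     0.1913]
  [   0.5261     1.0713     0.7126]
  [   0.2678     0.1817     1.8173]
Δx = (I − A)⁻¹ Δd with Δd having +150 in the Shipbuilding component and 0 elsewhere.
So Δx_1 = L_12 · (+150), where L_12 = adj(I−A)_12 / det(I−A) = 0.0100 / 0.52275.
Δx_1 = 0.0100 × (+150) / 0.52275 = 1.50 / 0.52275 ≈ 2.869.

Δx_1 = 2.869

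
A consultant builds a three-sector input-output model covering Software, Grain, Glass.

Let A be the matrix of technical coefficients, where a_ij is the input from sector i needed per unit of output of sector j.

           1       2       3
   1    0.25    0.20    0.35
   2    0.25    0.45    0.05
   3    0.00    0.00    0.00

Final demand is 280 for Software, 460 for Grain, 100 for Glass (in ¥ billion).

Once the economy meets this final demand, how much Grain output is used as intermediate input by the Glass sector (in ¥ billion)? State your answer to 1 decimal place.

I − A =
  [   0.75    -0.20    -0.35]
  [  -0.25     0.55    -0.05]
  [   0.00     0.00     1.00]
Cofactors of I−A, C_ij = (−1)^(i+j)·(minor ij) (rows/columns in the sector order above):
  C_11 = (0.55)(1.00) − (-0.05)(0.00) = 0.5500
  C_12 = −[(-0.25)(1.00) − (-0.05)(0.00)] = 0.2500
  C_13 = (-0.25)(0.00) − (0.55)(0.00) = 0.0000
  C_21 = −[(-0.20)(1.00) − (-0.35)(0.00)] = 0.2000
  C_22 = (0.75)(1.00) − (-0.35)(0.00) = 0.7500
  C_23 = −[(0.75)(0.00) − (-0.20)(0.00)] = 0.0000
  C_31 = (-0.20)(-0.05) − (-0.35)(0.55) = 0.2025
  C_32 = −[(0.75)(-0.05) − (-0.35)(-0.25)] = 0.1250
  C_33 = (0.75)(0.55) − (-0.20)(-0.25) = 0.3625
det(I−A) = Σ_j (I−A)_1j·C_1j = (0.75)(0.5500) + (-0.20)(0.2500) + (-0.35)(0.0000) = 0.3625
adj(I−A) = Cᵀ =
  [ 0.5500   0.2000   0.2025]
  [ 0.2500   0.7500   0.1250]
  [ 0.0000   0.0000   0.3625]
(I − A)⁻¹ = adj(I−A) / det(I−A) ≈
  [   1.5172     0.5517     0.5586]
  [   0.6897     2.0690     0.3448]
  [   0.0000     0.0000     1.0000]
First solve x = (I − A)⁻¹ d = adj(I−A)·d / det(I−A); in particular x_3 = (0.0000·280 + 0.0000·460 + 0.3625·100) / 0.3625 = 36.25 / 0.3625 = 100.000.
Intermediate flow from 2 to 3: z_23 = a_23 · x_3 = 0.05 × 36.25 / 0.3625 = 1.8125 / 0.3625 = 5.0.

z_23 = 5.0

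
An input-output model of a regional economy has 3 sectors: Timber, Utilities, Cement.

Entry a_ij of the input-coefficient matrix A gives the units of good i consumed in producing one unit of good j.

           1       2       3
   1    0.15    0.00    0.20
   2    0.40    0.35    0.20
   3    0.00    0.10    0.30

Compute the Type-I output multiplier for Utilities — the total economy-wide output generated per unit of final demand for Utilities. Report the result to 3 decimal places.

m_2 = 1.935

I − A =
  [   0.85     0.00    -0.20]
  [  -0.40     0.65    -0.20]
  [   0.00    -0.10     0.70]
Cofactors of I−A, C_ij = (−1)^(i+j)·(minor ij) (rows/columns in the sector order above):
  C_11 = (0.65)(0.70) − (-0.20)(-0.10) = 0.4350
  C_12 = −[(-0.40)(0.70) − (-0.20)(0.00)] = 0.2800
  C_13 = (-0.40)(-0.10) − (0.65)(0.00) = 0.0400
  C_21 = −[(0.00)(0.70) − (-0.20)(-0.10)] = 0.0200
  C_22 = (0.85)(0.70) − (-0.20)(0.00) = 0.5950
  C_23 = −[(0.85)(-0.10) − (0.00)(0.00)] = 0.0850
  C_31 = (0.00)(-0.20) − (-0.20)(0.65) = 0.1300
  C_32 = −[(0.85)(-0.20) − (-0.20)(-0.40)] = 0.2500
  C_33 = (0.85)(0.65) − (0.00)(-0.40) = 0.5525
det(I−A) = Σ_j (I−A)_1j·C_1j = (0.85)(0.4350) + (0.00)(0.2800) + (-0.20)(0.0400) = 0.36175
adj(I−A) = Cᵀ =
  [ 0.4350   0.0200   0.1300]
  [ 0.2800   0.5950   0.2500]
  [ 0.0400   0.0850   0.5525]
(I − A)⁻¹ = adj(I−A) / det(I−A) ≈
  [   1.2025     0.0553     0.3594]
  [   0.7740     1.6448     0.6911]
  [   0.1106     0.2350     1.5273]
The output multiplier for sector j is the column-j sum of the Leontief inverse (I − A)⁻¹ = adj(I−A) / det(I−A).
Column 2 of adj(I−A): (0.0200, 0.5950, 0.0850); det(I−A) = 0.36175.
m_2 = (0.0200 + 0.5950 + 0.0850) / 0.36175 = 0.70 / 0.36175 ≈ 1.935.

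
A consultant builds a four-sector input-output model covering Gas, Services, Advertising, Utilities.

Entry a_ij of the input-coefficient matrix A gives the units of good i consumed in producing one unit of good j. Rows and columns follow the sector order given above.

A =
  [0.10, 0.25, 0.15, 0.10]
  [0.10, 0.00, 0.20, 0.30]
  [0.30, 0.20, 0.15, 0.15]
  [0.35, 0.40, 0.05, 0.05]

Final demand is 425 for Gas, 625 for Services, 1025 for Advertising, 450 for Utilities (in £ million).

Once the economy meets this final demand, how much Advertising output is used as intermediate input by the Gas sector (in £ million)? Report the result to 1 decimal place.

z_AG = 500.1

I − A =
  [   0.90    -0.25    -0.15    -0.10]
  [  -0.10     1.00    -0.20    -0.30]
  [  -0.30    -0.20     0.85    -0.15]
  [  -0.35    -0.40    -0.05     0.95]
Compute the cofactors C_ij = (−1)^(i+j)·(3×3 minor ij) of I−A; the adjugate is their transpose:
adj(I−A) = Cᵀ =
  [ 0.645000   0.272500   0.188750   0.183750]
  [ 0.241250   0.638125   0.208000   0.259750]
  [ 0.347500   0.314375   0.658000   0.239750]
  [ 0.357500   0.385625   0.191750   0.644750]
det(I−A) = Σ_j (I−A)_1j·C_1j = (0.90)(0.645000) + (-0.25)(0.241250) + (-0.15)(0.347500) + (-0.10)(0.357500) = 0.4323125
(I − A)⁻¹ = adj(I−A) / det(I−A) ≈
  [   1.4920     0.6303     0.4366     0.4250]
  [   0.5580     1.4761     0.4811     0.6008]
  [   0.8038     0.7272     1.5220     0.5546]
  [   0.8269     0.8920     0.4435     1.4914]
First solve x = (I − A)⁻¹ d = adj(I−A)·d / det(I−A); in particular x_G = (0.645000·425 + 0.272500·625 + 0.188750·1025 + 0.183750·450) / 0.4323125 = 720.59375 / 0.4323125 ≈ 1666.835.
Intermediate flow from A to G: z_AG = a_AG · x_G = 0.30 × 720.59375 / 0.4323125 = 216.178125 / 0.4323125 ≈ 500.1.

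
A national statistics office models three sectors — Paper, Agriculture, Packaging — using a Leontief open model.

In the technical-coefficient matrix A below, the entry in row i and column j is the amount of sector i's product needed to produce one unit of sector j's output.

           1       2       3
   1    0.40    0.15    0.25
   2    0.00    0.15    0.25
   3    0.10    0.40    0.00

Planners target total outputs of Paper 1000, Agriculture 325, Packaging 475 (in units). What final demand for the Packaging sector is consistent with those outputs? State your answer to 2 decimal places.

d_3 = 245.00

I − A =
  [   0.60    -0.15    -0.25]
  [   0.00     0.85    -0.25]
  [  -0.10    -0.40     1.00]
d = (I − A) x:
  d_1 = (+0.60)·1000 + (-0.15)·325 + (-0.25)·475 = 432.50
  d_2 = (+0.00)·1000 + (+0.85)·325 + (-0.25)·475 = 157.50
  d_3 = (-0.10)·1000 + (-0.40)·325 + (+1.00)·475 = 245.00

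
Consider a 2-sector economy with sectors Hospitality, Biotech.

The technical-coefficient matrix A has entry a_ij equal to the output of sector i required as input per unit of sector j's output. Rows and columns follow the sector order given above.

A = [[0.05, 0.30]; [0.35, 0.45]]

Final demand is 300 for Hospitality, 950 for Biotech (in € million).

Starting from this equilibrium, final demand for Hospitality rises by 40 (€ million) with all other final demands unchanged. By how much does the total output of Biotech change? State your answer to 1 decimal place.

I − A =
  [   0.95    -0.30]
  [  -0.35     0.55]
det(I−A) = (0.95)(0.55) − (-0.30)(-0.35) = 0.4175
adj(I−A) = [[0.55, 0.30], [0.35, 0.95]]
(I − A)⁻¹ = adj(I−A) / det(I−A) ≈
  [   1.3174     0.7186]
  [   0.8383     2.2754]
Δx = (I − A)⁻¹ Δd with Δd having +40 in the Hospitality component and 0 elsewhere.
So Δx_B = L_BH · (+40), where L_BH = adj(I−A)_BH / det(I−A) = 0.35 / 0.4175.
Δx_B = 0.35 × (+40) / 0.4175 = 14.00 / 0.4175 ≈ 33.5.

Δx_B = 33.5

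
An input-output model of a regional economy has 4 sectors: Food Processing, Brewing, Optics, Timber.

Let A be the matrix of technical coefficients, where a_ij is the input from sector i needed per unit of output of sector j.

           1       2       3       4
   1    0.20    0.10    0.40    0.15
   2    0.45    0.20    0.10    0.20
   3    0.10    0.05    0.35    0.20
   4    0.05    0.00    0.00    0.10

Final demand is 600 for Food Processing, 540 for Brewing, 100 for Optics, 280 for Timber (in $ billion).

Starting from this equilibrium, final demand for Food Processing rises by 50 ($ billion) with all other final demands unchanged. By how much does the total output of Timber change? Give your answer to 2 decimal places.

Δx_4 = 4.31

I − A =
  [   0.80    -0.10    -0.40    -0.15]
  [  -0.45     0.80    -0.10    -0.20]
  [  -0.10    -0.05     0.65    -0.20]
  [  -0.05     0.00     0.00     0.90]
Compute the cofactors C_ij = (−1)^(i+j)·(3×3 minor ij) of I−A; the adjugate is their transpose:
adj(I−A) = Cᵀ =
  [ 0.463500   0.076500   0.297000   0.160250]
  [ 0.279750   0.423125   0.237250   0.193375]
  [ 0.100750   0.045625   0.528500   0.144375]
  [ 0.025750   0.004250   0.016500   0.340750]
det(I−A) = Σ_j (I−A)_1j·C_1j = (0.80)(0.463500) + (-0.10)(0.279750) + (-0.40)(0.100750) + (-0.15)(0.025750) = 0.2986625
(I − A)⁻¹ = adj(I−A) / det(I−A) ≈
  [   1.5519     0.2561     0.9944     0.5366]
  [   0.9367     1.4167     0.7944     0.6475]
  [   0.3373     0.1528     1.7696     0.4834]
  [   0.0862     0.0142     0.0552     1.1409]
Δx = (I − A)⁻¹ Δd with Δd having +50 in the Food Processing component and 0 elsewhere.
So Δx_4 = L_41 · (+50), where L_41 = adj(I−A)_41 / det(I−A) = 0.025750 / 0.2986625.
Δx_4 = 0.025750 × (+50) / 0.2986625 = 1.2875 / 0.2986625 ≈ 4.31.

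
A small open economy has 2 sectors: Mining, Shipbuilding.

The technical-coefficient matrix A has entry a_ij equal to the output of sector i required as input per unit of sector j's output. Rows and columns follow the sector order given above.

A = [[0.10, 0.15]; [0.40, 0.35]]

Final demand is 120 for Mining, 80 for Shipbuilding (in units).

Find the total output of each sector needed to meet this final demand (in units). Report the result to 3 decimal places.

x_1 = 171.429, x_2 = 228.571

I − A =
  [   0.90    -0.15]
  [  -0.40     0.65]
det(I−A) = (0.90)(0.65) − (-0.15)(-0.40) = 0.5250
adj(I−A) = [[0.65, 0.15], [0.40, 0.90]]
(I − A)⁻¹ = adj(I−A) / det(I−A) ≈
  [   1.2381     0.2857]
  [   0.7619     1.7143]
x = (I − A)⁻¹ d = adj(I−A)·d / det(I−A), with det(I−A) = 0.5250:
  x_1 = (0.65·120 + 0.15·80) / 0.5250 = 90.00 / 0.5250 ≈ 171.429
  x_2 = (0.40·120 + 0.90·80) / 0.5250 = 120.00 / 0.5250 ≈ 228.571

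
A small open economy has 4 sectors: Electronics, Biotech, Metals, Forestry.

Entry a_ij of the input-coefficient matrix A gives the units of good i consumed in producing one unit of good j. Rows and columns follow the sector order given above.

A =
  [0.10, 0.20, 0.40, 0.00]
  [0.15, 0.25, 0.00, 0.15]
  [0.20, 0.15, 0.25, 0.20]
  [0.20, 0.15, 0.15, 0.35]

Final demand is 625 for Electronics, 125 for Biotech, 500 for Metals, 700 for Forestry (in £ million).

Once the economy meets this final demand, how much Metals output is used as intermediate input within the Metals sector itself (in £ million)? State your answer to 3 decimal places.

z_MM = 487.999

I − A =
  [   0.90    -0.20    -0.40     0.00]
  [  -0.15     0.75     0.00    -0.15]
  [  -0.20    -0.15     0.75    -0.20]
  [  -0.20    -0.15    -0.15     0.65]
Compute the cofactors C_ij = (−1)^(i+j)·(3×3 minor ij) of I−A; the adjugate is their transpose:
adj(I−A) = Cᵀ =
  [ 0.322875   0.142500   0.190500   0.091500]
  [ 0.095625   0.343750   0.071250   0.101250]
  [ 0.146625   0.148750   0.393000   0.155250]
  [ 0.155250   0.157500   0.165750   0.414750]
det(I−A) = Σ_j (I−A)_1j·C_1j = (0.90)(0.322875) + (-0.20)(0.095625) + (-0.40)(0.146625) + (0.00)(0.155250) = 0.2128125
(I − A)⁻¹ = adj(I−A) / det(I−A) ≈
  [   1.5172     0.6696     0.8952     0.4300]
  [   0.4493     1.6153     0.3348     0.4758]
  [   0.6890     0.6990     1.8467     0.7295]
  [   0.7295     0.7401     0.7789     1.9489]
First solve x = (I − A)⁻¹ d = adj(I−A)·d / det(I−A); in particular x_M = (0.146625·625 + 0.148750·125 + 0.393000·500 + 0.155250·700) / 0.2128125 = 415.409375 / 0.2128125 ≈ 1951.99706.
Intermediate flow from M to M: z_MM = a_MM · x_M = 0.25 × 415.409375 / 0.2128125 = 103.85234375 / 0.2128125 ≈ 487.999.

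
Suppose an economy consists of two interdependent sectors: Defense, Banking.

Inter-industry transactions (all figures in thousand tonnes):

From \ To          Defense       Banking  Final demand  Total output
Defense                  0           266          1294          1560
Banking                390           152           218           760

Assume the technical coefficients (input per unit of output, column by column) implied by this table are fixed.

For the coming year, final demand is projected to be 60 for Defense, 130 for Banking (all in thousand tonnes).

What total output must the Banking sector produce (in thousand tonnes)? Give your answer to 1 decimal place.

Technical coefficients a_ij = z_ij / X_j:
  a_11 = 0/1560 = 0.00, a_21 = 390/1560 = 0.25
  a_12 = 266/760 = 0.35, a_22 = 152/760 = 0.20
I − A =
  [   1.00    -0.35]
  [  -0.25     0.80]
det(I−A) = (1.00)(0.80) − (-0.35)(-0.25) = 0.7125
adj(I−A) = [[0.80, 0.35], [0.25, 1.00]]
(I − A)⁻¹ = adj(I−A) / det(I−A) ≈
  [   1.1228     0.4912]
  [   0.3509     1.4035]
x = (I − A)⁻¹ d = adj(I−A)·d / det(I−A), with det(I−A) = 0.7125:
  x_1 = (0.80·60 + 0.35·130) / 0.7125 = 93.50 / 0.7125 ≈ 131.2
  x_2 = (0.25·60 + 1.00·130) / 0.7125 = 145.00 / 0.7125 ≈ 203.5

x_2 = 203.5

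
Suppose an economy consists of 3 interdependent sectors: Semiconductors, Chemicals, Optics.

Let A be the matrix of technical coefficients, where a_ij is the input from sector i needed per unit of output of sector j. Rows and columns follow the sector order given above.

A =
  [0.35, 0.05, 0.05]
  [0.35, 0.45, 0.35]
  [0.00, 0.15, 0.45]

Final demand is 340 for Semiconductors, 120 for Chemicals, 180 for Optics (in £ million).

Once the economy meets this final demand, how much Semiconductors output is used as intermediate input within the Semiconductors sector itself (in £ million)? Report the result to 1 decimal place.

z_SS = 226.7

I − A =
  [   0.65    -0.05    -0.05]
  [  -0.35     0.55    -0.35]
  [   0.00    -0.15     0.55]
Cofactors of I−A, C_ij = (−1)^(i+j)·(minor ij) (rows/columns in the sector order above):
  C_11 = (0.55)(0.55) − (-0.35)(-0.15) = 0.2500
  C_12 = −[(-0.35)(0.55) − (-0.35)(0.00)] = 0.1925
  C_13 = (-0.35)(-0.15) − (0.55)(0.00) = 0.0525
  C_21 = −[(-0.05)(0.55) − (-0.05)(-0.15)] = 0.0350
  C_22 = (0.65)(0.55) − (-0.05)(0.00) = 0.3575
  C_23 = −[(0.65)(-0.15) − (-0.05)(0.00)] = 0.0975
  C_31 = (-0.05)(-0.35) − (-0.05)(0.55) = 0.0450
  C_32 = −[(0.65)(-0.35) − (-0.05)(-0.35)] = 0.2450
  C_33 = (0.65)(0.55) − (-0.05)(-0.35) = 0.3400
det(I−A) = Σ_j (I−A)_1j·C_1j = (0.65)(0.2500) + (-0.05)(0.1925) + (-0.05)(0.0525) = 0.15025
adj(I−A) = Cᵀ =
  [ 0.2500   0.0350   0.0450]
  [ 0.1925   0.3575   0.2450]
  [ 0.0525   0.0975   0.3400]
(I − A)⁻¹ = adj(I−A) / det(I−A) ≈
  [   1.6639     0.2329     0.2995]
  [   1.2812     2.3794     1.6306]
  [   0.3494     0.6489     2.2629]
First solve x = (I − A)⁻¹ d = adj(I−A)·d / det(I−A); in particular x_S = (0.2500·340 + 0.0350·120 + 0.0450·180) / 0.15025 = 97.30 / 0.15025 ≈ 647.587.
Intermediate flow from S to S: z_SS = a_SS · x_S = 0.35 × 97.30 / 0.15025 = 34.055 / 0.15025 ≈ 226.7.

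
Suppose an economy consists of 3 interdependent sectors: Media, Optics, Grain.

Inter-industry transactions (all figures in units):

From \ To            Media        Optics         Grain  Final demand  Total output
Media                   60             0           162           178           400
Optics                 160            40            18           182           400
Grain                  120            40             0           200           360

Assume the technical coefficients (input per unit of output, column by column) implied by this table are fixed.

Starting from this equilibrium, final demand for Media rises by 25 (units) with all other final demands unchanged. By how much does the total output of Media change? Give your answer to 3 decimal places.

Technical coefficients a_ij = z_ij / X_j:
  a_11 = 60/400 = 0.15, a_21 = 160/400 = 0.40, a_31 = 120/400 = 0.30
  a_12 = 0/400 = 0.00, a_22 = 40/400 = 0.10, a_32 = 40/400 = 0.10
  a_13 = 162/360 = 0.45, a_23 = 18/360 = 0.05, a_33 = 0/360 = 0.00
I − A =
  [   0.85     0.00    -0.45]
  [  -0.40     0.90    -0.05]
  [  -0.30    -0.10     1.00]
Cofactors of I−A, C_ij = (−1)^(i+j)·(minor ij) (rows/columns in the sector order above):
  C_11 = (0.90)(1.00) − (-0.05)(-0.10) = 0.8950
  C_12 = −[(-0.40)(1.00) − (-0.05)(-0.30)] = 0.4150
  C_13 = (-0.40)(-0.10) − (0.90)(-0.30) = 0.3100
  C_21 = −[(0.00)(1.00) − (-0.45)(-0.10)] = 0.0450
  C_22 = (0.85)(1.00) − (-0.45)(-0.30) = 0.7150
  C_23 = −[(0.85)(-0.10) − (0.00)(-0.30)] = 0.0850
  C_31 = (0.00)(-0.05) − (-0.45)(0.90) = 0.4050
  C_32 = −[(0.85)(-0.05) − (-0.45)(-0.40)] = 0.2225
  C_33 = (0.85)(0.90) − (0.00)(-0.40) = 0.7650
det(I−A) = Σ_j (I−A)_1j·C_1j = (0.85)(0.8950) + (0.00)(0.4150) + (-0.45)(0.3100) = 0.62125
adj(I−A) = Cᵀ =
  [ 0.8950   0.0450   0.4050]
  [ 0.4150   0.7150   0.2225]
  [ 0.3100   0.0850   0.7650]
(I − A)⁻¹ = adj(I−A) / det(I−A) ≈
  [   1.4406     0.0724     0.6519]
  [   0.6680     1.1509     0.3581]
  [   0.4990     0.1368     1.2314]
Δx = (I − A)⁻¹ Δd with Δd having +25 in the Media component and 0 elsewhere.
So Δx_1 = L_11 · (+25), where L_11 = adj(I−A)_11 / det(I−A) = 0.8950 / 0.62125.
Δx_1 = 0.8950 × (+25) / 0.62125 = 22.375 / 0.62125 ≈ 36.016.

Δx_1 = 36.016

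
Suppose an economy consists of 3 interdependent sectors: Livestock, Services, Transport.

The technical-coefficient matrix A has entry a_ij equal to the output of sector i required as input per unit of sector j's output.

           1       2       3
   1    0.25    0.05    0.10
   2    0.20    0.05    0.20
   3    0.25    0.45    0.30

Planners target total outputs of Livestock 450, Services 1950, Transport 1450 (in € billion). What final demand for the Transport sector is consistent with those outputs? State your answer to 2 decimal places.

d_3 = 25.00

I − A =
  [   0.75    -0.05    -0.10]
  [  -0.20     0.95    -0.20]
  [  -0.25    -0.45     0.70]
d = (I − A) x:
  d_1 = (+0.75)·450 + (-0.05)·1950 + (-0.10)·1450 = 95.00
  d_2 = (-0.20)·450 + (+0.95)·1950 + (-0.20)·1450 = 1472.50
  d_3 = (-0.25)·450 + (-0.45)·1950 + (+0.70)·1450 = 25.00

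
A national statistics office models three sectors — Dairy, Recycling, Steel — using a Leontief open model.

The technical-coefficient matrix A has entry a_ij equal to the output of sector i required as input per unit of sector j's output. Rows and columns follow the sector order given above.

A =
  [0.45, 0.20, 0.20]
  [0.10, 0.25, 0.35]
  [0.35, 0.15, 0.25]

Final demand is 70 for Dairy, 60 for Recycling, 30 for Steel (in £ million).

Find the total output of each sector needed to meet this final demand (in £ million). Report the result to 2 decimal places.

I − A =
  [   0.55    -0.20    -0.20]
  [  -0.10     0.75    -0.35]
  [  -0.35    -0.15     0.75]
Cofactors of I−A, C_ij = (−1)^(i+j)·(minor ij) (rows/columns in the sector order above):
  C_11 = (0.75)(0.75) − (-0.35)(-0.15) = 0.5100
  C_12 = −[(-0.10)(0.75) − (-0.35)(-0.35)] = 0.1975
  C_13 = (-0.10)(-0.15) − (0.75)(-0.35) = 0.2775
  C_21 = −[(-0.20)(0.75) − (-0.20)(-0.15)] = 0.1800
  C_22 = (0.55)(0.75) − (-0.20)(-0.35) = 0.3425
  C_23 = −[(0.55)(-0.15) − (-0.20)(-0.35)] = 0.1525
  C_31 = (-0.20)(-0.35) − (-0.20)(0.75) = 0.2200
  C_32 = −[(0.55)(-0.35) − (-0.20)(-0.10)] = 0.2125
  C_33 = (0.55)(0.75) − (-0.20)(-0.10) = 0.3925
det(I−A) = Σ_j (I−A)_1j·C_1j = (0.55)(0.5100) + (-0.20)(0.1975) + (-0.20)(0.2775) = 0.1855
adj(I−A) = Cᵀ =
  [ 0.5100   0.1800   0.2200]
  [ 0.1975   0.3425   0.2125]
  [ 0.2775   0.1525   0.3925]
(I − A)⁻¹ = adj(I−A) / det(I−A) ≈
  [   2.7493     0.9704     1.1860]
  [   1.0647     1.8464     1.1456]
  [   1.4960     0.8221     2.1159]
x = (I − A)⁻¹ d = adj(I−A)·d / det(I−A), with det(I−A) = 0.1855:
  x_D = (0.5100·70 + 0.1800·60 + 0.2200·30) / 0.1855 = 53.10 / 0.1855 ≈ 286.25
  x_R = (0.1975·70 + 0.3425·60 + 0.2125·30) / 0.1855 = 40.75 / 0.1855 ≈ 219.68
  x_S = (0.2775·70 + 0.1525·60 + 0.3925·30) / 0.1855 = 40.35 / 0.1855 ≈ 217.52

x_D = 286.25, x_R = 219.68, x_S = 217.52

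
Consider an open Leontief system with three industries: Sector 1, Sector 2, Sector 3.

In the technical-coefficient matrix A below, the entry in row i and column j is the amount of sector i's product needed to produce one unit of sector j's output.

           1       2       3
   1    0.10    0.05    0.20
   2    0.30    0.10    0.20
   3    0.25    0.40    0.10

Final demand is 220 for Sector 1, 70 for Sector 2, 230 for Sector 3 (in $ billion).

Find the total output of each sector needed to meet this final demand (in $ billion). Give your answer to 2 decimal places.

I − A =
  [   0.90    -0.05    -0.20]
  [  -0.30     0.90    -0.20]
  [  -0.25    -0.40     0.90]
Cofactors of I−A, C_ij = (−1)^(i+j)·(minor ij) (rows/columns in the sector order above):
  C_11 = (0.90)(0.90) − (-0.20)(-0.40) = 0.7300
  C_12 = −[(-0.30)(0.90) − (-0.20)(-0.25)] = 0.3200
  C_13 = (-0.30)(-0.40) − (0.90)(-0.25) = 0.3450
  C_21 = −[(-0.05)(0.90) − (-0.20)(-0.40)] = 0.1250
  C_22 = (0.90)(0.90) − (-0.20)(-0.25) = 0.7600
  C_23 = −[(0.90)(-0.40) − (-0.05)(-0.25)] = 0.3725
  C_31 = (-0.05)(-0.20) − (-0.20)(0.90) = 0.1900
  C_32 = −[(0.90)(-0.20) − (-0.20)(-0.30)] = 0.2400
  C_33 = (0.90)(0.90) − (-0.05)(-0.30) = 0.7950
det(I−A) = Σ_j (I−A)_1j·C_1j = (0.90)(0.7300) + (-0.05)(0.3200) + (-0.20)(0.3450) = 0.5720
adj(I−A) = Cᵀ =
  [ 0.7300   0.1250   0.1900]
  [ 0.3200   0.7600   0.2400]
  [ 0.3450   0.3725   0.7950]
(I − A)⁻¹ = adj(I−A) / det(I−A) ≈
  [   1.2762     0.2185     0.3322]
  [   0.5594     1.3287     0.4196]
  [   0.6031     0.6512     1.3899]
x = (I − A)⁻¹ d = adj(I−A)·d / det(I−A), with det(I−A) = 0.5720:
  x_1 = (0.7300·220 + 0.1250·70 + 0.1900·230) / 0.5720 = 213.05 / 0.5720 ≈ 372.47
  x_2 = (0.3200·220 + 0.7600·70 + 0.2400·230) / 0.5720 = 178.80 / 0.5720 ≈ 312.59
  x_3 = (0.3450·220 + 0.3725·70 + 0.7950·230) / 0.5720 = 284.825 / 0.5720 ≈ 497.95

x_1 = 372.47, x_2 = 312.59, x_3 = 497.95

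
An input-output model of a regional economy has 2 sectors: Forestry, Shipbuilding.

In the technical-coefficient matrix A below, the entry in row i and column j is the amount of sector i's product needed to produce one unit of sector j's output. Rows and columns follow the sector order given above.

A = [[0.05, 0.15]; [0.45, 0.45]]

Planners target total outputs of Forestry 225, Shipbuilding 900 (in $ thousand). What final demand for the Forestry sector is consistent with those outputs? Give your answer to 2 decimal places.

d_1 = 78.75

I − A =
  [   0.95    -0.15]
  [  -0.45     0.55]
d = (I − A) x:
  d_1 = (+0.95)·225 + (-0.15)·900 = 78.75
  d_2 = (-0.45)·225 + (+0.55)·900 = 393.75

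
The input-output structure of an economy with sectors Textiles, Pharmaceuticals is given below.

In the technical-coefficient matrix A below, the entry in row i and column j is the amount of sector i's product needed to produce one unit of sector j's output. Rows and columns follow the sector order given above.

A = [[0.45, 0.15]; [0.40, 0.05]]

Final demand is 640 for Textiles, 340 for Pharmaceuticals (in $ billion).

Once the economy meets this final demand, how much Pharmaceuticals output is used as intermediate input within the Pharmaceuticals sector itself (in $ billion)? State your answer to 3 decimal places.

I − A =
  [   0.55    -0.15]
  [  -0.40     0.95]
det(I−A) = (0.55)(0.95) − (-0.15)(-0.40) = 0.4625
adj(I−A) = [[0.95, 0.15], [0.40, 0.55]]
(I − A)⁻¹ = adj(I−A) / det(I−A) ≈
  [   2.0541     0.3243]
  [   0.8649     1.1892]
First solve x = (I − A)⁻¹ d = adj(I−A)·d / det(I−A); in particular x_P = (0.40·640 + 0.55·340) / 0.4625 = 443.00 / 0.4625 ≈ 957.83784.
Intermediate flow from P to P: z_PP = a_PP · x_P = 0.05 × 443.00 / 0.4625 = 22.15 / 0.4625 ≈ 47.892.

z_PP = 47.892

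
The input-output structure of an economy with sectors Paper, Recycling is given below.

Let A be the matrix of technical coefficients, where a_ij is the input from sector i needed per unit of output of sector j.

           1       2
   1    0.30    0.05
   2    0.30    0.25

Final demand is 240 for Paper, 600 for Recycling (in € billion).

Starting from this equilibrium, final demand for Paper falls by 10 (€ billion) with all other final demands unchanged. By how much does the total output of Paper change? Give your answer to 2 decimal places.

I − A =
  [   0.70    -0.05]
  [  -0.30     0.75]
det(I−A) = (0.70)(0.75) − (-0.05)(-0.30) = 0.5100
adj(I−A) = [[0.75, 0.05], [0.30, 0.70]]
(I − A)⁻¹ = adj(I−A) / det(I−A) ≈
  [   1.4706     0.0980]
  [   0.5882     1.3725]
Δx = (I − A)⁻¹ Δd with Δd having -10 in the Paper component and 0 elsewhere.
So Δx_1 = L_11 · (-10), where L_11 = adj(I−A)_11 / det(I−A) = 0.75 / 0.5100.
Δx_1 = 0.75 × (-10) / 0.5100 = -7.50 / 0.5100 ≈ -14.71.

Δx_1 = -14.71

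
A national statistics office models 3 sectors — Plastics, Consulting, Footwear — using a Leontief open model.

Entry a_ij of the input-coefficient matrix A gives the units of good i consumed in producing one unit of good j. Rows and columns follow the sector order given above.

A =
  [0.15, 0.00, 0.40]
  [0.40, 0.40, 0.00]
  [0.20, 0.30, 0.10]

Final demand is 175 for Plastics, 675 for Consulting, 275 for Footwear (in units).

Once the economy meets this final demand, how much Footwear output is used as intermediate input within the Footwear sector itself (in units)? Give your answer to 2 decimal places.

z_FF = 97.62

I − A =
  [   0.85     0.00    -0.40]
  [  -0.40     0.60     0.00]
  [  -0.20    -0.30     0.90]
Cofactors of I−A, C_ij = (−1)^(i+j)·(minor ij) (rows/columns in the sector order above):
  C_11 = (0.60)(0.90) − (0.00)(-0.30) = 0.5400
  C_12 = −[(-0.40)(0.90) − (0.00)(-0.20)] = 0.3600
  C_13 = (-0.40)(-0.30) − (0.60)(-0.20) = 0.2400
  C_21 = −[(0.00)(0.90) − (-0.40)(-0.30)] = 0.1200
  C_22 = (0.85)(0.90) − (-0.40)(-0.20) = 0.6850
  C_23 = −[(0.85)(-0.30) − (0.00)(-0.20)] = 0.2550
  C_31 = (0.00)(0.00) − (-0.40)(0.60) = 0.2400
  C_32 = −[(0.85)(0.00) − (-0.40)(-0.40)] = 0.1600
  C_33 = (0.85)(0.60) − (0.00)(-0.40) = 0.5100
det(I−A) = Σ_j (I−A)_1j·C_1j = (0.85)(0.5400) + (0.00)(0.3600) + (-0.40)(0.2400) = 0.3630
adj(I−A) = Cᵀ =
  [ 0.5400   0.1200   0.2400]
  [ 0.3600   0.6850   0.1600]
  [ 0.2400   0.2550   0.5100]
(I − A)⁻¹ = adj(I−A) / det(I−A) ≈
  [   1.4876     0.3306     0.6612]
  [   0.9917     1.8871     0.4408]
  [   0.6612     0.7025     1.4050]
First solve x = (I − A)⁻¹ d = adj(I−A)·d / det(I−A); in particular x_F = (0.2400·175 + 0.2550·675 + 0.5100·275) / 0.3630 = 354.375 / 0.3630 ≈ 976.2397.
Intermediate flow from F to F: z_FF = a_FF · x_F = 0.10 × 354.375 / 0.3630 = 35.4375 / 0.3630 ≈ 97.62.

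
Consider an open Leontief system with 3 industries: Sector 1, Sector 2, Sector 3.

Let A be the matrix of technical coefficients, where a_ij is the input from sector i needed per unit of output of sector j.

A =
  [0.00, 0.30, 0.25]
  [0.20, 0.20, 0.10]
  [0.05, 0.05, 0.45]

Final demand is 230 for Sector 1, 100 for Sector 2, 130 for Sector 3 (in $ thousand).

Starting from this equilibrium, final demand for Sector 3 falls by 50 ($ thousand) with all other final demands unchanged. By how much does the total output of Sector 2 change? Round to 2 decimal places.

I − A =
  [   1.00    -0.30    -0.25]
  [  -0.20     0.80    -0.10]
  [  -0.05    -0.05     0.55]
Cofactors of I−A, C_ij = (−1)^(i+j)·(minor ij) (rows/columns in the sector order above):
  C_11 = (0.80)(0.55) − (-0.10)(-0.05) = 0.4350
  C_12 = −[(-0.20)(0.55) − (-0.10)(-0.05)] = 0.1150
  C_13 = (-0.20)(-0.05) − (0.80)(-0.05) = 0.0500
  C_21 = −[(-0.30)(0.55) − (-0.25)(-0.05)] = 0.1775
  C_22 = (1.00)(0.55) − (-0.25)(-0.05) = 0.5375
  C_23 = −[(1.00)(-0.05) − (-0.30)(-0.05)] = 0.0650
  C_31 = (-0.30)(-0.10) − (-0.25)(0.80) = 0.2300
  C_32 = −[(1.00)(-0.10) − (-0.25)(-0.20)] = 0.1500
  C_33 = (1.00)(0.80) − (-0.30)(-0.20) = 0.7400
det(I−A) = Σ_j (I−A)_1j·C_1j = (1.00)(0.4350) + (-0.30)(0.1150) + (-0.25)(0.0500) = 0.3880
adj(I−A) = Cᵀ =
  [ 0.4350   0.1775   0.2300]
  [ 0.1150   0.5375   0.1500]
  [ 0.0500   0.0650   0.7400]
(I − A)⁻¹ = adj(I−A) / det(I−A) ≈
  [   1.1211     0.4575     0.5928]
  [   0.2964     1.3853     0.3866]
  [   0.1289     0.1675     1.9072]
Δx = (I − A)⁻¹ Δd with Δd having -50 in the Sector 3 component and 0 elsewhere.
So Δx_2 = L_23 · (-50), where L_23 = adj(I−A)_23 / det(I−A) = 0.1500 / 0.3880.
Δx_2 = 0.1500 × (-50) / 0.3880 = -7.50 / 0.3880 ≈ -19.33.

Δx_2 = -19.33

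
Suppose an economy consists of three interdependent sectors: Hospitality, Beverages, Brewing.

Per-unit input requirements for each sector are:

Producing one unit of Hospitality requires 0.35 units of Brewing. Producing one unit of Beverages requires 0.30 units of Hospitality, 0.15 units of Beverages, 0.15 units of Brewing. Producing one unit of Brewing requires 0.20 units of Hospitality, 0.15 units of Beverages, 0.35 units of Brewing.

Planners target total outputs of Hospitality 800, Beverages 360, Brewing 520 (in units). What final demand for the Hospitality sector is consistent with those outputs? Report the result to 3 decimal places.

I − A =
  [   1.00    -0.30    -0.20]
  [   0.00     0.85    -0.15]
  [  -0.35    -0.15     0.65]
d = (I − A) x:
  d_1 = (+1.00)·800 + (-0.30)·360 + (-0.20)·520 = 588.000
  d_2 = (+0.00)·800 + (+0.85)·360 + (-0.15)·520 = 228.000
  d_3 = (-0.35)·800 + (-0.15)·360 + (+0.65)·520 = 4.000

d_1 = 588.000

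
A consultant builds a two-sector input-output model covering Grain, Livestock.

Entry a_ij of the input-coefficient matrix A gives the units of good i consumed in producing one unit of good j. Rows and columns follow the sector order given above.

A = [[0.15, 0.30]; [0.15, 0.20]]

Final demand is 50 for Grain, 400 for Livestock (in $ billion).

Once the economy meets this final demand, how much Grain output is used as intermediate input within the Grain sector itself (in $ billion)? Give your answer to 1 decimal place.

I − A =
  [   0.85    -0.30]
  [  -0.15     0.80]
det(I−A) = (0.85)(0.80) − (-0.30)(-0.15) = 0.6350
adj(I−A) = [[0.80, 0.30], [0.15, 0.85]]
(I − A)⁻¹ = adj(I−A) / det(I−A) ≈
  [   1.2598     0.4724]
  [   0.2362     1.3386]
First solve x = (I − A)⁻¹ d = adj(I−A)·d / det(I−A); in particular x_G = (0.80·50 + 0.30·400) / 0.6350 = 160.00 / 0.6350 ≈ 251.969.
Intermediate flow from G to G: z_GG = a_GG · x_G = 0.15 × 160.00 / 0.6350 = 24.00 / 0.6350 ≈ 37.8.

z_GG = 37.8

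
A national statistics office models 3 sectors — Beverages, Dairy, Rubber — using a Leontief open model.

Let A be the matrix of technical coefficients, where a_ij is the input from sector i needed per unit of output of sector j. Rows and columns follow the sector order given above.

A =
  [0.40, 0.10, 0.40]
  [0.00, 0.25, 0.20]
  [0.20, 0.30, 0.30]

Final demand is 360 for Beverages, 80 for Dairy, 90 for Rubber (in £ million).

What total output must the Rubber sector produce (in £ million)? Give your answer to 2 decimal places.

x_R = 513.95

I − A =
  [   0.60    -0.10    -0.40]
  [   0.00     0.75    -0.20]
  [  -0.20    -0.30     0.70]
Cofactors of I−A, C_ij = (−1)^(i+j)·(minor ij) (rows/columns in the sector order above):
  C_11 = (0.75)(0.70) − (-0.20)(-0.30) = 0.4650
  C_12 = −[(0.00)(0.70) − (-0.20)(-0.20)] = 0.0400
  C_13 = (0.00)(-0.30) − (0.75)(-0.20) = 0.1500
  C_21 = −[(-0.10)(0.70) − (-0.40)(-0.30)] = 0.1900
  C_22 = (0.60)(0.70) − (-0.40)(-0.20) = 0.3400
  C_23 = −[(0.60)(-0.30) − (-0.10)(-0.20)] = 0.2000
  C_31 = (-0.10)(-0.20) − (-0.40)(0.75) = 0.3200
  C_32 = −[(0.60)(-0.20) − (-0.40)(0.00)] = 0.1200
  C_33 = (0.60)(0.75) − (-0.10)(0.00) = 0.4500
det(I−A) = Σ_j (I−A)_1j·C_1j = (0.60)(0.4650) + (-0.10)(0.0400) + (-0.40)(0.1500) = 0.2150
adj(I−A) = Cᵀ =
  [ 0.4650   0.1900   0.3200]
  [ 0.0400   0.3400   0.1200]
  [ 0.1500   0.2000   0.4500]
(I − A)⁻¹ = adj(I−A) / det(I−A) ≈
  [   2.1628     0.8837     1.4884]
  [   0.1860     1.5814     0.5581]
  [   0.6977     0.9302     2.0930]
x = (I − A)⁻¹ d = adj(I−A)·d / det(I−A), with det(I−A) = 0.2150:
  x_B = (0.4650·360 + 0.1900·80 + 0.3200·90) / 0.2150 = 211.40 / 0.2150 ≈ 983.26
  x_D = (0.0400·360 + 0.3400·80 + 0.1200·90) / 0.2150 = 52.40 / 0.2150 ≈ 243.72
  x_R = (0.1500·360 + 0.2000·80 + 0.4500·90) / 0.2150 = 110.50 / 0.2150 ≈ 513.95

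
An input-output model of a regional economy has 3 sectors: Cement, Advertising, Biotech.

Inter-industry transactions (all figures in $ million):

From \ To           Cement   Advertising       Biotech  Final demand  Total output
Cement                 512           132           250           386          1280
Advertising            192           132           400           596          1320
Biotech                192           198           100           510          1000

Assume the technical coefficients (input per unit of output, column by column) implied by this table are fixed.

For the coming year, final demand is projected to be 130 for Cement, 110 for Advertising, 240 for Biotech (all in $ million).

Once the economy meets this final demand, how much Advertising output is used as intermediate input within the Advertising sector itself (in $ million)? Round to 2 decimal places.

Technical coefficients a_ij = z_ij / X_j:
  a_11 = 512/1280 = 0.40, a_21 = 192/1280 = 0.15, a_31 = 192/1280 = 0.15
  a_12 = 132/1320 = 0.10, a_22 = 132/1320 = 0.10, a_32 = 198/1320 = 0.15
  a_13 = 250/1000 = 0.25, a_23 = 400/1000 = 0.40, a_33 = 100/1000 = 0.10
I − A =
  [   0.60    -0.10    -0.25]
  [  -0.15     0.90    -0.40]
  [  -0.15    -0.15     0.90]
Cofactors of I−A, C_ij = (−1)^(i+j)·(minor ij) (rows/columns in the sector order above):
  C_11 = (0.90)(0.90) − (-0.40)(-0.15) = 0.7500
  C_12 = −[(-0.15)(0.90) − (-0.40)(-0.15)] = 0.1950
  C_13 = (-0.15)(-0.15) − (0.90)(-0.15) = 0.1575
  C_21 = −[(-0.10)(0.90) − (-0.25)(-0.15)] = 0.1275
  C_22 = (0.60)(0.90) − (-0.25)(-0.15) = 0.5025
  C_23 = −[(0.60)(-0.15) − (-0.10)(-0.15)] = 0.1050
  C_31 = (-0.10)(-0.40) − (-0.25)(0.90) = 0.2650
  C_32 = −[(0.60)(-0.40) − (-0.25)(-0.15)] = 0.2775
  C_33 = (0.60)(0.90) − (-0.10)(-0.15) = 0.5250
det(I−A) = Σ_j (I−A)_1j·C_1j = (0.60)(0.7500) + (-0.10)(0.1950) + (-0.25)(0.1575) = 0.391125
adj(I−A) = Cᵀ =
  [ 0.7500   0.1275   0.2650]
  [ 0.1950   0.5025   0.2775]
  [ 0.1575   0.1050   0.5250]
(I − A)⁻¹ = adj(I−A) / det(I−A) ≈
  [   1.9175     0.3260     0.6775]
  [   0.4986     1.2848     0.7095]
  [   0.4027     0.2685     1.3423]
First solve x = (I − A)⁻¹ d = adj(I−A)·d / det(I−A); in particular x_2 = (0.1950·130 + 0.5025·110 + 0.2775·240) / 0.391125 = 147.225 / 0.391125 ≈ 376.4142.
Intermediate flow from 2 to 2: z_22 = a_22 · x_2 = 0.10 × 147.225 / 0.391125 = 14.7225 / 0.391125 ≈ 37.64.

z_22 = 37.64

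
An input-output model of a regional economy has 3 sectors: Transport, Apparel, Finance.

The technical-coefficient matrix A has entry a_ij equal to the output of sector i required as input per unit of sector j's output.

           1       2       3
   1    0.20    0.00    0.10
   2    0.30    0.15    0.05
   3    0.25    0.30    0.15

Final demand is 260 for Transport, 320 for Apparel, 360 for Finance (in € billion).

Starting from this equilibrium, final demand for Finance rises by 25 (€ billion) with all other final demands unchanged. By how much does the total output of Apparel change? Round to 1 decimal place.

Δx_2 = 3.3

I − A =
  [   0.80     0.00    -0.10]
  [  -0.30     0.85    -0.05]
  [  -0.25    -0.30     0.85]
Cofactors of I−A, C_ij = (−1)^(i+j)·(minor ij) (rows/columns in the sector order above):
  C_11 = (0.85)(0.85) − (-0.05)(-0.30) = 0.7075
  C_12 = −[(-0.30)(0.85) − (-0.05)(-0.25)] = 0.2675
  C_13 = (-0.30)(-0.30) − (0.85)(-0.25) = 0.3025
  C_21 = −[(0.00)(0.85) − (-0.10)(-0.30)] = 0.0300
  C_22 = (0.80)(0.85) − (-0.10)(-0.25) = 0.6550
  C_23 = −[(0.80)(-0.30) − (0.00)(-0.25)] = 0.2400
  C_31 = (0.00)(-0.05) − (-0.10)(0.85) = 0.0850
  C_32 = −[(0.80)(-0.05) − (-0.10)(-0.30)] = 0.0700
  C_33 = (0.80)(0.85) − (0.00)(-0.30) = 0.6800
det(I−A) = Σ_j (I−A)_1j·C_1j = (0.80)(0.7075) + (0.00)(0.2675) + (-0.10)(0.3025) = 0.53575
adj(I−A) = Cᵀ =
  [ 0.7075   0.0300   0.0850]
  [ 0.2675   0.6550   0.0700]
  [ 0.3025   0.2400   0.6800]
(I − A)⁻¹ = adj(I−A) / det(I−A) ≈
  [   1.3206     0.0560     0.1587]
  [   0.4993     1.2226     0.1307]
  [   0.5646     0.4480     1.2692]
Δx = (I − A)⁻¹ Δd with Δd having +25 in the Finance component and 0 elsewhere.
So Δx_2 = L_23 · (+25), where L_23 = adj(I−A)_23 / det(I−A) = 0.0700 / 0.53575.
Δx_2 = 0.0700 × (+25) / 0.53575 = 1.75 / 0.53575 ≈ 3.3.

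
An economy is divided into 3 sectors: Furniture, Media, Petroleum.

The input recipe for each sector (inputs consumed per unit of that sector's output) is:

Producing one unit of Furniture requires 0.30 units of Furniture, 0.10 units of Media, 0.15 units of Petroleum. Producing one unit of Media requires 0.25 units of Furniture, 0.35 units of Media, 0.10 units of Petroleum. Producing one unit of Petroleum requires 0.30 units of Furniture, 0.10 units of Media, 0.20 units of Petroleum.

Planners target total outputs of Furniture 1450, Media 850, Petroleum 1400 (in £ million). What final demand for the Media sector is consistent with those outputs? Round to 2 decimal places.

I − A =
  [   0.70    -0.25    -0.30]
  [  -0.10     0.65    -0.10]
  [  -0.15    -0.10     0.80]
d = (I − A) x:
  d_1 = (+0.70)·1450 + (-0.25)·850 + (-0.30)·1400 = 382.50
  d_2 = (-0.10)·1450 + (+0.65)·850 + (-0.10)·1400 = 267.50
  d_3 = (-0.15)·1450 + (-0.10)·850 + (+0.80)·1400 = 817.50

d_2 = 267.50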